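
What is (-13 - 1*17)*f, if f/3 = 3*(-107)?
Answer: 28890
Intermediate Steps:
f = -963 (f = 3*(3*(-107)) = 3*(-321) = -963)
(-13 - 1*17)*f = (-13 - 1*17)*(-963) = (-13 - 17)*(-963) = -30*(-963) = 28890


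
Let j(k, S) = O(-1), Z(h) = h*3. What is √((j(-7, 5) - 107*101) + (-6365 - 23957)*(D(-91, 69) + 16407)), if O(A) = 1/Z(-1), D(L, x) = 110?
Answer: 2*I*√1126888383/3 ≈ 22379.0*I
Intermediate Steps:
Z(h) = 3*h
O(A) = -⅓ (O(A) = 1/(3*(-1)) = 1/(-3) = -⅓)
j(k, S) = -⅓
√((j(-7, 5) - 107*101) + (-6365 - 23957)*(D(-91, 69) + 16407)) = √((-⅓ - 107*101) + (-6365 - 23957)*(110 + 16407)) = √((-⅓ - 10807) - 30322*16517) = √(-32422/3 - 500828474) = √(-1502517844/3) = 2*I*√1126888383/3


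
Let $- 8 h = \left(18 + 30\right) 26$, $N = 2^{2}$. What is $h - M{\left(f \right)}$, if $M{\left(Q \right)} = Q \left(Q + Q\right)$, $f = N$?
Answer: $-188$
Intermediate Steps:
$N = 4$
$f = 4$
$h = -156$ ($h = - \frac{\left(18 + 30\right) 26}{8} = - \frac{48 \cdot 26}{8} = \left(- \frac{1}{8}\right) 1248 = -156$)
$M{\left(Q \right)} = 2 Q^{2}$ ($M{\left(Q \right)} = Q 2 Q = 2 Q^{2}$)
$h - M{\left(f \right)} = -156 - 2 \cdot 4^{2} = -156 - 2 \cdot 16 = -156 - 32 = -188$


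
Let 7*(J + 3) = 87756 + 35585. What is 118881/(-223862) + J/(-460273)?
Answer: -410630663431/721263440282 ≈ -0.56932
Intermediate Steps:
J = 123320/7 (J = -3 + (87756 + 35585)/7 = -3 + (⅐)*123341 = -3 + 123341/7 = 123320/7 ≈ 17617.)
118881/(-223862) + J/(-460273) = 118881/(-223862) + (123320/7)/(-460273) = 118881*(-1/223862) + (123320/7)*(-1/460273) = -118881/223862 - 123320/3221911 = -410630663431/721263440282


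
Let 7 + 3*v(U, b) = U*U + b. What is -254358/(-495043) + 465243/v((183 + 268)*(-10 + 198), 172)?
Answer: 1829271907386369/3558866656174687 ≈ 0.51400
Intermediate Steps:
v(U, b) = -7/3 + b/3 + U²/3 (v(U, b) = -7/3 + (U*U + b)/3 = -7/3 + (U² + b)/3 = -7/3 + (b + U²)/3 = -7/3 + (b/3 + U²/3) = -7/3 + b/3 + U²/3)
-254358/(-495043) + 465243/v((183 + 268)*(-10 + 198), 172) = -254358/(-495043) + 465243/(-7/3 + (⅓)*172 + ((183 + 268)*(-10 + 198))²/3) = -254358*(-1/495043) + 465243/(-7/3 + 172/3 + (451*188)²/3) = 254358/495043 + 465243/(-7/3 + 172/3 + (⅓)*84788²) = 254358/495043 + 465243/(-7/3 + 172/3 + (⅓)*7189004944) = 254358/495043 + 465243/(-7/3 + 172/3 + 7189004944/3) = 254358/495043 + 465243/(7189005109/3) = 254358/495043 + 465243*(3/7189005109) = 254358/495043 + 1395729/7189005109 = 1829271907386369/3558866656174687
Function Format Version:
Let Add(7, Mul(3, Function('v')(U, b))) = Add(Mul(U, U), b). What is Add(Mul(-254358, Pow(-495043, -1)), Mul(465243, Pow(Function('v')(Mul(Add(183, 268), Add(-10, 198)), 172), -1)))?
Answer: Rational(1829271907386369, 3558866656174687) ≈ 0.51400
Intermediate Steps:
Function('v')(U, b) = Add(Rational(-7, 3), Mul(Rational(1, 3), b), Mul(Rational(1, 3), Pow(U, 2))) (Function('v')(U, b) = Add(Rational(-7, 3), Mul(Rational(1, 3), Add(Mul(U, U), b))) = Add(Rational(-7, 3), Mul(Rational(1, 3), Add(Pow(U, 2), b))) = Add(Rational(-7, 3), Mul(Rational(1, 3), Add(b, Pow(U, 2)))) = Add(Rational(-7, 3), Add(Mul(Rational(1, 3), b), Mul(Rational(1, 3), Pow(U, 2)))) = Add(Rational(-7, 3), Mul(Rational(1, 3), b), Mul(Rational(1, 3), Pow(U, 2))))
Add(Mul(-254358, Pow(-495043, -1)), Mul(465243, Pow(Function('v')(Mul(Add(183, 268), Add(-10, 198)), 172), -1))) = Add(Mul(-254358, Pow(-495043, -1)), Mul(465243, Pow(Add(Rational(-7, 3), Mul(Rational(1, 3), 172), Mul(Rational(1, 3), Pow(Mul(Add(183, 268), Add(-10, 198)), 2))), -1))) = Add(Mul(-254358, Rational(-1, 495043)), Mul(465243, Pow(Add(Rational(-7, 3), Rational(172, 3), Mul(Rational(1, 3), Pow(Mul(451, 188), 2))), -1))) = Add(Rational(254358, 495043), Mul(465243, Pow(Add(Rational(-7, 3), Rational(172, 3), Mul(Rational(1, 3), Pow(84788, 2))), -1))) = Add(Rational(254358, 495043), Mul(465243, Pow(Add(Rational(-7, 3), Rational(172, 3), Mul(Rational(1, 3), 7189004944)), -1))) = Add(Rational(254358, 495043), Mul(465243, Pow(Add(Rational(-7, 3), Rational(172, 3), Rational(7189004944, 3)), -1))) = Add(Rational(254358, 495043), Mul(465243, Pow(Rational(7189005109, 3), -1))) = Add(Rational(254358, 495043), Mul(465243, Rational(3, 7189005109))) = Add(Rational(254358, 495043), Rational(1395729, 7189005109)) = Rational(1829271907386369, 3558866656174687)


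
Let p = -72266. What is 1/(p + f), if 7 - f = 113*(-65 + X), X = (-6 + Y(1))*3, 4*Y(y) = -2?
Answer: -2/125421 ≈ -1.5946e-5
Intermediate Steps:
Y(y) = -½ (Y(y) = (¼)*(-2) = -½)
X = -39/2 (X = (-6 - ½)*3 = -13/2*3 = -39/2 ≈ -19.500)
f = 19111/2 (f = 7 - 113*(-65 - 39/2) = 7 - 113*(-169)/2 = 7 - 1*(-19097/2) = 7 + 19097/2 = 19111/2 ≈ 9555.5)
1/(p + f) = 1/(-72266 + 19111/2) = 1/(-125421/2) = -2/125421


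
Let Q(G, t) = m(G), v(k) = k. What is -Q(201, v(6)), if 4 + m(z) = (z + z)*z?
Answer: -80798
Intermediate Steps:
m(z) = -4 + 2*z**2 (m(z) = -4 + (z + z)*z = -4 + (2*z)*z = -4 + 2*z**2)
Q(G, t) = -4 + 2*G**2
-Q(201, v(6)) = -(-4 + 2*201**2) = -(-4 + 2*40401) = -(-4 + 80802) = -1*80798 = -80798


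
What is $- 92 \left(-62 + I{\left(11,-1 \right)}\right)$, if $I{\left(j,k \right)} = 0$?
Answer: $5704$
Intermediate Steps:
$- 92 \left(-62 + I{\left(11,-1 \right)}\right) = - 92 \left(-62 + 0\right) = \left(-92\right) \left(-62\right) = 5704$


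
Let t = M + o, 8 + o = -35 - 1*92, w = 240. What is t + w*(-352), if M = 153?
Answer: -84462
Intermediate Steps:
o = -135 (o = -8 + (-35 - 1*92) = -8 + (-35 - 92) = -8 - 127 = -135)
t = 18 (t = 153 - 135 = 18)
t + w*(-352) = 18 + 240*(-352) = 18 - 84480 = -84462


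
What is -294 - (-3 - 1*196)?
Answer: -95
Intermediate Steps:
-294 - (-3 - 1*196) = -294 - (-3 - 196) = -294 - 1*(-199) = -294 + 199 = -95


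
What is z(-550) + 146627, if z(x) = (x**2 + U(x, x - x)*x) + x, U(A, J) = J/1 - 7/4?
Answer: 899079/2 ≈ 4.4954e+5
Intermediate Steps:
U(A, J) = -7/4 + J (U(A, J) = J*1 - 7*1/4 = J - 7/4 = -7/4 + J)
z(x) = x**2 - 3*x/4 (z(x) = (x**2 + (-7/4 + (x - x))*x) + x = (x**2 + (-7/4 + 0)*x) + x = (x**2 - 7*x/4) + x = x**2 - 3*x/4)
z(-550) + 146627 = (1/4)*(-550)*(-3 + 4*(-550)) + 146627 = (1/4)*(-550)*(-3 - 2200) + 146627 = (1/4)*(-550)*(-2203) + 146627 = 605825/2 + 146627 = 899079/2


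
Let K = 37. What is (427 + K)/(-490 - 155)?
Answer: -464/645 ≈ -0.71938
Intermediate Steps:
(427 + K)/(-490 - 155) = (427 + 37)/(-490 - 155) = 464/(-645) = 464*(-1/645) = -464/645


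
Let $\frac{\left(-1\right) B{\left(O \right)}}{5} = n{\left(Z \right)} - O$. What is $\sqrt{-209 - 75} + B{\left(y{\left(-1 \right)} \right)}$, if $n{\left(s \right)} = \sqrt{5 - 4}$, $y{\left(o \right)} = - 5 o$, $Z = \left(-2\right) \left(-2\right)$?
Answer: $20 + 2 i \sqrt{71} \approx 20.0 + 16.852 i$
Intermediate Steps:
$Z = 4$
$n{\left(s \right)} = 1$ ($n{\left(s \right)} = \sqrt{1} = 1$)
$B{\left(O \right)} = -5 + 5 O$ ($B{\left(O \right)} = - 5 \left(1 - O\right) = -5 + 5 O$)
$\sqrt{-209 - 75} + B{\left(y{\left(-1 \right)} \right)} = \sqrt{-209 - 75} - \left(5 - 5 \left(\left(-5\right) \left(-1\right)\right)\right) = \sqrt{-284} + \left(-5 + 5 \cdot 5\right) = 2 i \sqrt{71} + \left(-5 + 25\right) = 2 i \sqrt{71} + 20 = 20 + 2 i \sqrt{71}$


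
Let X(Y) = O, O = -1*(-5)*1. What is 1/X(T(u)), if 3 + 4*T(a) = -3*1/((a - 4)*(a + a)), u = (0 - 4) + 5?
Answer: ⅕ ≈ 0.20000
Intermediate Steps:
u = 1 (u = -4 + 5 = 1)
T(a) = -¾ - 3/(8*a*(-4 + a)) (T(a) = -¾ + (-3*1/((a - 4)*(a + a)))/4 = -¾ + (-3*1/(2*a*(-4 + a)))/4 = -¾ + (-3/(2*a*(-4 + a)))/4 = -¾ - 3/(8*a*(-4 + a)))
O = 5 (O = 5*1 = 5)
X(Y) = 5
1/X(T(u)) = 1/5 = ⅕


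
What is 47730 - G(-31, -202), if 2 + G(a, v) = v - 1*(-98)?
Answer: 47836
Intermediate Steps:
G(a, v) = 96 + v (G(a, v) = -2 + (v - 1*(-98)) = -2 + (v + 98) = -2 + (98 + v) = 96 + v)
47730 - G(-31, -202) = 47730 - (96 - 202) = 47730 - 1*(-106) = 47730 + 106 = 47836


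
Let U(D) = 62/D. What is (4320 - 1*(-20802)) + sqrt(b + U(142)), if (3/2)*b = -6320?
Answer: 25122 + 29*I*sqrt(227271)/213 ≈ 25122.0 + 64.907*I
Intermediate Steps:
b = -12640/3 (b = (2/3)*(-6320) = -12640/3 ≈ -4213.3)
(4320 - 1*(-20802)) + sqrt(b + U(142)) = (4320 - 1*(-20802)) + sqrt(-12640/3 + 62/142) = (4320 + 20802) + sqrt(-12640/3 + 62*(1/142)) = 25122 + sqrt(-12640/3 + 31/71) = 25122 + sqrt(-897347/213) = 25122 + 29*I*sqrt(227271)/213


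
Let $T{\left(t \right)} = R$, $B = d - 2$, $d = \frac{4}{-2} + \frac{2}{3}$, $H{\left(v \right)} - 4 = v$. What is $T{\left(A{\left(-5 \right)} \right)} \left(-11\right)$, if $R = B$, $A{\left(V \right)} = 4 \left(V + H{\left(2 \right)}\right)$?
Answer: $\frac{110}{3} \approx 36.667$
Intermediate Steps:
$H{\left(v \right)} = 4 + v$
$d = - \frac{4}{3}$ ($d = 4 \left(- \frac{1}{2}\right) + 2 \cdot \frac{1}{3} = -2 + \frac{2}{3} = - \frac{4}{3} \approx -1.3333$)
$A{\left(V \right)} = 24 + 4 V$ ($A{\left(V \right)} = 4 \left(V + \left(4 + 2\right)\right) = 4 \left(V + 6\right) = 4 \left(6 + V\right) = 24 + 4 V$)
$B = - \frac{10}{3}$ ($B = - \frac{4}{3} - 2 = - \frac{10}{3} \approx -3.3333$)
$R = - \frac{10}{3} \approx -3.3333$
$T{\left(t \right)} = - \frac{10}{3}$
$T{\left(A{\left(-5 \right)} \right)} \left(-11\right) = \left(- \frac{10}{3}\right) \left(-11\right) = \frac{110}{3}$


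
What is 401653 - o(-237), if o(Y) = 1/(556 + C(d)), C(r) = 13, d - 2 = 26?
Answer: 228540556/569 ≈ 4.0165e+5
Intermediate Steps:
d = 28 (d = 2 + 26 = 28)
o(Y) = 1/569 (o(Y) = 1/(556 + 13) = 1/569)
401653 - o(-237) = 401653 - 1*1/569 = 401653 - 1/569 = 228540556/569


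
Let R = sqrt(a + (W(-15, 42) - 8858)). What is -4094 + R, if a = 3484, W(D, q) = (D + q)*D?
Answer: -4094 + I*sqrt(5779) ≈ -4094.0 + 76.02*I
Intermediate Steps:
W(D, q) = D*(D + q)
R = I*sqrt(5779) (R = sqrt(3484 + (-15*(-15 + 42) - 8858)) = sqrt(3484 + (-15*27 - 8858)) = sqrt(3484 + (-405 - 8858)) = sqrt(3484 - 9263) = sqrt(-5779) = I*sqrt(5779) ≈ 76.02*I)
-4094 + R = -4094 + I*sqrt(5779)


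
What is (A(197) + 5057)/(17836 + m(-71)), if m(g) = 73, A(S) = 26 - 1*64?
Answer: 5019/17909 ≈ 0.28025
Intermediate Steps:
A(S) = -38 (A(S) = 26 - 64 = -38)
(A(197) + 5057)/(17836 + m(-71)) = (-38 + 5057)/(17836 + 73) = 5019/17909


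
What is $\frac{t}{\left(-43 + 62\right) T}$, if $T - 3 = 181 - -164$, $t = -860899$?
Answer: $- \frac{860899}{6612} \approx -130.2$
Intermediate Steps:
$T = 348$ ($T = 3 + \left(181 - -164\right) = 3 + \left(181 + 164\right) = 3 + 345 = 348$)
$\frac{t}{\left(-43 + 62\right) T} = - \frac{860899}{\left(-43 + 62\right) 348} = - \frac{860899}{19 \cdot 348} = - \frac{860899}{6612}$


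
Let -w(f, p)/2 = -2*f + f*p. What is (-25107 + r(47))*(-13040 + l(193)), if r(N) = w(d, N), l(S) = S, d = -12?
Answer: 308674869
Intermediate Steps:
w(f, p) = 4*f - 2*f*p (w(f, p) = -2*(-2*f + f*p) = 4*f - 2*f*p)
r(N) = -48 + 24*N (r(N) = 2*(-12)*(2 - N) = -48 + 24*N)
(-25107 + r(47))*(-13040 + l(193)) = (-25107 + (-48 + 24*47))*(-13040 + 193) = (-25107 + (-48 + 1128))*(-12847) = (-25107 + 1080)*(-12847) = -24027*(-12847) = 308674869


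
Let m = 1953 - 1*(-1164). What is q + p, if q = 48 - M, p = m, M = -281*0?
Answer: 3165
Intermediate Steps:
M = 0
m = 3117 (m = 1953 + 1164 = 3117)
p = 3117
q = 48 (q = 48 - 1*0 = 48 + 0 = 48)
q + p = 48 + 3117 = 3165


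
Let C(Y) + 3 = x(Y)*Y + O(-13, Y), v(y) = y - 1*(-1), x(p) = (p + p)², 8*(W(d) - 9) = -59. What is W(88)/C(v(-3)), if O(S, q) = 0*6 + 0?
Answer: -13/280 ≈ -0.046429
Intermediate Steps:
O(S, q) = 0 (O(S, q) = 0 + 0 = 0)
W(d) = 13/8 (W(d) = 9 + (⅛)*(-59) = 9 - 59/8 = 13/8)
x(p) = 4*p² (x(p) = (2*p)² = 4*p²)
v(y) = 1 + y (v(y) = y + 1 = 1 + y)
C(Y) = -3 + 4*Y³ (C(Y) = -3 + ((4*Y²)*Y + 0) = -3 + (4*Y³ + 0) = -3 + 4*Y³)
W(88)/C(v(-3)) = 13/(8*(-3 + 4*(1 - 3)³)) = 13/(8*(-3 + 4*(-2)³)) = 13/(8*(-3 + 4*(-8))) = 13/(8*(-3 - 32)) = (13/8)/(-35) = (13/8)*(-1/35) = -13/280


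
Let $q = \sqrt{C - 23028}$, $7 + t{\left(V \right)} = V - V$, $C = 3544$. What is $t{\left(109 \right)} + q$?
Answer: $-7 + 2 i \sqrt{4871} \approx -7.0 + 139.59 i$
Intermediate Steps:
$t{\left(V \right)} = -7$ ($t{\left(V \right)} = -7 + \left(V - V\right) = -7 + 0 = -7$)
$q = 2 i \sqrt{4871}$ ($q = \sqrt{3544 - 23028} = \sqrt{-19484} = 2 i \sqrt{4871} \approx 139.59 i$)
$t{\left(109 \right)} + q = -7 + 2 i \sqrt{4871}$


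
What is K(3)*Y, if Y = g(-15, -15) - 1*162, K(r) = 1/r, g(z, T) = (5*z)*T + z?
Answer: 316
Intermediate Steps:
g(z, T) = z + 5*T*z (g(z, T) = 5*T*z + z = z + 5*T*z)
Y = 948 (Y = -15*(1 + 5*(-15)) - 1*162 = -15*(1 - 75) - 162 = -15*(-74) - 162 = 1110 - 162 = 948)
K(3)*Y = 948/3 = (1/3)*948 = 316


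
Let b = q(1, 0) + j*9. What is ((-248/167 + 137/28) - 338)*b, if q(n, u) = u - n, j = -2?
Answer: 29726507/4676 ≈ 6357.3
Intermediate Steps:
b = -19 (b = (0 - 1*1) - 2*9 = (0 - 1) - 18 = -1 - 18 = -19)
((-248/167 + 137/28) - 338)*b = ((-248/167 + 137/28) - 338)*(-19) = (15935/4676 - 338)*(-19) = -1564553/4676*(-19) = 29726507/4676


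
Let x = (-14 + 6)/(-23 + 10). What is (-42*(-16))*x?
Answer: 5376/13 ≈ 413.54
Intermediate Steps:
x = 8/13 (x = -8/(-13) = -8*(-1/13) = 8/13 ≈ 0.61539)
(-42*(-16))*x = -42*(-16)*(8/13) = 672*(8/13) = 5376/13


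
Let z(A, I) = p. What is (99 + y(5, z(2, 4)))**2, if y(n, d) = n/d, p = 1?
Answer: 10816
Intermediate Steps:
z(A, I) = 1
(99 + y(5, z(2, 4)))**2 = (99 + 5/1)**2 = (99 + 5*1)**2 = (99 + 5)**2 = 104**2 = 10816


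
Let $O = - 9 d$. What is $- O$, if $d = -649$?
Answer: $-5841$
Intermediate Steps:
$O = 5841$ ($O = \left(-9\right) \left(-649\right) = 5841$)
$- O = \left(-1\right) 5841 = -5841$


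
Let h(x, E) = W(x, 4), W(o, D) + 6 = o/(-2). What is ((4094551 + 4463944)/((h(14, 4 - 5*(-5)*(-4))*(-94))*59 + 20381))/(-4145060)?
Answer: -1711699/76666200748 ≈ -2.2327e-5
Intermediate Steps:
W(o, D) = -6 - o/2 (W(o, D) = -6 + o/(-2) = -6 + o*(-½) = -6 - o/2)
h(x, E) = -6 - x/2
((4094551 + 4463944)/((h(14, 4 - 5*(-5)*(-4))*(-94))*59 + 20381))/(-4145060) = ((4094551 + 4463944)/(((-6 - ½*14)*(-94))*59 + 20381))/(-4145060) = (8558495/(((-6 - 7)*(-94))*59 + 20381))*(-1/4145060) = (8558495/(-13*(-94)*59 + 20381))*(-1/4145060) = (8558495/(1222*59 + 20381))*(-1/4145060) = (8558495/(72098 + 20381))*(-1/4145060) = (8558495/92479)*(-1/4145060) = -1711699/76666200748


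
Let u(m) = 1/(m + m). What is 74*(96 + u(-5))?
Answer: 35483/5 ≈ 7096.6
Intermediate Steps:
u(m) = 1/(2*m)
74*(96 + u(-5)) = 74*(96 + (½)/(-5)) = 74*(96 + (½)*(-⅕)) = 74*(96 - ⅒) = 74*(959/10) = 35483/5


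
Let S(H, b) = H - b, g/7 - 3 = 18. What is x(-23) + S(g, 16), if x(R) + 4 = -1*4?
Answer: 123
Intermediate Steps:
g = 147 (g = 21 + 7*18 = 21 + 126 = 147)
x(R) = -8 (x(R) = -4 - 1*4 = -4 - 4 = -8)
x(-23) + S(g, 16) = -8 + (147 - 1*16) = -8 + (147 - 16) = -8 + 131 = 123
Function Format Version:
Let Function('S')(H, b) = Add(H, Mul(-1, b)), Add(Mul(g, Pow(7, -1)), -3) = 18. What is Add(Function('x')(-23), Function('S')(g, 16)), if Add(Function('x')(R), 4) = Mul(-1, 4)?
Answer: 123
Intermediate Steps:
g = 147 (g = Add(21, Mul(7, 18)) = Add(21, 126) = 147)
Function('x')(R) = -8 (Function('x')(R) = Add(-4, Mul(-1, 4)) = Add(-4, -4) = -8)
Add(Function('x')(-23), Function('S')(g, 16)) = Add(-8, Add(147, Mul(-1, 16))) = Add(-8, Add(147, -16)) = Add(-8, 131) = 123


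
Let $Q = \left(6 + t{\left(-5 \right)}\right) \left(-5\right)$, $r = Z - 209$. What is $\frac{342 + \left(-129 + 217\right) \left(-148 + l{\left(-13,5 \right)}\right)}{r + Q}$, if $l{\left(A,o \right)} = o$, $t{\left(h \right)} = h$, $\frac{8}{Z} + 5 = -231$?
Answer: $\frac{361139}{6314} \approx 57.197$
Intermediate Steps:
$Z = - \frac{2}{59}$ ($Z = \frac{8}{-5 - 231} = \frac{8}{-236} = 8 \left(- \frac{1}{236}\right) = - \frac{2}{59} \approx -0.033898$)
$r = - \frac{12333}{59}$ ($r = - \frac{2}{59} - 209 = - \frac{12333}{59} \approx -209.03$)
$Q = -5$ ($Q = \left(6 - 5\right) \left(-5\right) = 1 \left(-5\right) = -5$)
$\frac{342 + \left(-129 + 217\right) \left(-148 + l{\left(-13,5 \right)}\right)}{r + Q} = \frac{342 + \left(-129 + 217\right) \left(-148 + 5\right)}{- \frac{12333}{59} - 5} = \frac{342 + 88 \left(-143\right)}{- \frac{12628}{59}} = \left(342 - 12584\right) \left(- \frac{59}{12628}\right) = \left(-12242\right) \left(- \frac{59}{12628}\right) = \frac{361139}{6314}$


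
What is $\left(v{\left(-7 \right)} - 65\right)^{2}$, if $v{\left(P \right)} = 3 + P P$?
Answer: $169$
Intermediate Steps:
$v{\left(P \right)} = 3 + P^{2}$
$\left(v{\left(-7 \right)} - 65\right)^{2} = \left(\left(3 + \left(-7\right)^{2}\right) - 65\right)^{2} = \left(\left(3 + 49\right) - 65\right)^{2} = \left(52 - 65\right)^{2} = \left(-13\right)^{2} = 169$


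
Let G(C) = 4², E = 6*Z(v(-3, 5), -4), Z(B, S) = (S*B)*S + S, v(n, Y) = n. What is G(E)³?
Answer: 4096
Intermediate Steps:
Z(B, S) = S + B*S² (Z(B, S) = (B*S)*S + S = B*S² + S = S + B*S²)
E = -312 (E = 6*(-4*(1 - 3*(-4))) = 6*(-4*(1 + 12)) = 6*(-4*13) = 6*(-52) = -312)
G(C) = 16
G(E)³ = 16³ = 4096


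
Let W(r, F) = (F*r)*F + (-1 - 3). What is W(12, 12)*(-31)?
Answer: -53444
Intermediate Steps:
W(r, F) = -4 + r*F² (W(r, F) = r*F² - 4 = -4 + r*F²)
W(12, 12)*(-31) = (-4 + 12*12²)*(-31) = (-4 + 12*144)*(-31) = (-4 + 1728)*(-31) = 1724*(-31) = -53444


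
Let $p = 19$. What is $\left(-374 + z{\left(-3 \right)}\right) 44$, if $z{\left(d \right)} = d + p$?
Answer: $-15752$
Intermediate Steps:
$z{\left(d \right)} = 19 + d$ ($z{\left(d \right)} = d + 19 = 19 + d$)
$\left(-374 + z{\left(-3 \right)}\right) 44 = \left(-374 + \left(19 - 3\right)\right) 44 = \left(-374 + 16\right) 44 = \left(-358\right) 44 = -15752$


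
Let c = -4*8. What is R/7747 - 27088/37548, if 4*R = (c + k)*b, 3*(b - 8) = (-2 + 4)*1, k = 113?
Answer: -101630531/145442178 ≈ -0.69877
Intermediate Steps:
c = -32
b = 26/3 (b = 8 + ((-2 + 4)*1)/3 = 8 + (2*1)/3 = 8 + (⅓)*2 = 8 + ⅔ = 26/3 ≈ 8.6667)
R = 351/2 (R = ((-32 + 113)*(26/3))/4 = (81*(26/3))/4 = (¼)*702 = 351/2 ≈ 175.50)
R/7747 - 27088/37548 = (351/2)/7747 - 27088/37548 = (351/2)*(1/7747) - 27088*1/37548 = 351/15494 - 6772/9387 = -101630531/145442178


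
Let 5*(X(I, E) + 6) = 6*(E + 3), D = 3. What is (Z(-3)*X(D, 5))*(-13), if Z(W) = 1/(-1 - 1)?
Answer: 117/5 ≈ 23.400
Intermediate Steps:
X(I, E) = -12/5 + 6*E/5 (X(I, E) = -6 + (6*(E + 3))/5 = -6 + (6*(3 + E))/5 = -6 + (18 + 6*E)/5 = -6 + (18/5 + 6*E/5) = -12/5 + 6*E/5)
Z(W) = -½ (Z(W) = 1/(-2) = -½)
(Z(-3)*X(D, 5))*(-13) = -(-12/5 + (6/5)*5)/2*(-13) = -(-12/5 + 6)/2*(-13) = -½*18/5*(-13) = -9/5*(-13) = 117/5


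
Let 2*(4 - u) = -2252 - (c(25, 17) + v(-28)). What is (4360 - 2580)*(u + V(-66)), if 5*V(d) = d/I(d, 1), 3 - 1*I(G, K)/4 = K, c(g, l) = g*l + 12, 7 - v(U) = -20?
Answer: 2421423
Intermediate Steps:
v(U) = 27 (v(U) = 7 - 1*(-20) = 7 + 20 = 27)
c(g, l) = 12 + g*l
I(G, K) = 12 - 4*K
V(d) = d/40 (V(d) = (d/(12 - 4*1))/5 = (d/(12 - 4))/5 = (d/8)/5 = d/40)
u = 1362 (u = 4 - (-2252 - ((12 + 25*17) + 27))/2 = 4 - (-2252 - ((12 + 425) + 27))/2 = 4 - (-2252 - (437 + 27))/2 = 4 - (-2252 - 1*464)/2 = 4 - (-2252 - 464)/2 = 4 - 1/2*(-2716) = 4 + 1358 = 1362)
(4360 - 2580)*(u + V(-66)) = (4360 - 2580)*(1362 + (1/40)*(-66)) = 1780*(1362 - 33/20) = 1780*(27207/20) = 2421423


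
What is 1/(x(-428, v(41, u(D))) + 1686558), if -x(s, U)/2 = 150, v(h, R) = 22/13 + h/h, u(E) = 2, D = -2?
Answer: 1/1686258 ≈ 5.9303e-7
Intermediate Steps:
v(h, R) = 35/13 (v(h, R) = 22*(1/13) + 1 = 22/13 + 1 = 35/13)
x(s, U) = -300 (x(s, U) = -2*150 = -300)
1/(x(-428, v(41, u(D))) + 1686558) = 1/(-300 + 1686558) = 1/1686258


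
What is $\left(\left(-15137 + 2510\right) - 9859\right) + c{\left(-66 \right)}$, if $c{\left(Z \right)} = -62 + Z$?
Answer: $-22614$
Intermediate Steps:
$\left(\left(-15137 + 2510\right) - 9859\right) + c{\left(-66 \right)} = \left(\left(-15137 + 2510\right) - 9859\right) - 128 = \left(-12627 - 9859\right) - 128 = -22486 - 128 = -22614$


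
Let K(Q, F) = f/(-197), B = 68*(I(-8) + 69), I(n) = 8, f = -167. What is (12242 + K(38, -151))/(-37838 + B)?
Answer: -2411841/6422594 ≈ -0.37552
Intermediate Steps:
B = 5236 (B = 68*(8 + 69) = 68*77 = 5236)
K(Q, F) = 167/197 (K(Q, F) = -167/(-197) = -167*(-1/197) = 167/197)
(12242 + K(38, -151))/(-37838 + B) = (12242 + 167/197)/(-37838 + 5236) = (2411841/197)/(-32602) = (2411841/197)*(-1/32602) = -2411841/6422594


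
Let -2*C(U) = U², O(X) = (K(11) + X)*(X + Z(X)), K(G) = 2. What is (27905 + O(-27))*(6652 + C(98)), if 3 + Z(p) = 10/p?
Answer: 1431779750/27 ≈ 5.3029e+7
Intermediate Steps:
Z(p) = -3 + 10/p
O(X) = (2 + X)*(-3 + X + 10/X) (O(X) = (2 + X)*(X + (-3 + 10/X)) = (2 + X)*(-3 + X + 10/X))
C(U) = -U²/2
(27905 + O(-27))*(6652 + C(98)) = (27905 + (4 + (-27)² - 1*(-27) + 20/(-27)))*(6652 - ½*98²) = (27905 + (4 + 729 + 27 + 20*(-1/27)))*(6652 - ½*9604) = (27905 + (4 + 729 + 27 - 20/27))*(6652 - 4802) = (27905 + 20500/27)*1850 = (773935/27)*1850 = 1431779750/27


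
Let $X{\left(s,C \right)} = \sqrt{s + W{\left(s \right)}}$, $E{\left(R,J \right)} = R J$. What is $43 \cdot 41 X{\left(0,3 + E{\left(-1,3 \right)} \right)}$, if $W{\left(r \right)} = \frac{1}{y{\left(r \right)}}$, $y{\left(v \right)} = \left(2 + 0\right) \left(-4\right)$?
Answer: $\frac{1763 i \sqrt{2}}{4} \approx 623.31 i$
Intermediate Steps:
$y{\left(v \right)} = -8$ ($y{\left(v \right)} = 2 \left(-4\right) = -8$)
$W{\left(r \right)} = - \frac{1}{8}$ ($W{\left(r \right)} = \frac{1}{-8} = - \frac{1}{8}$)
$E{\left(R,J \right)} = J R$
$X{\left(s,C \right)} = \sqrt{- \frac{1}{8} + s}$ ($X{\left(s,C \right)} = \sqrt{s - \frac{1}{8}} = \sqrt{- \frac{1}{8} + s}$)
$43 \cdot 41 X{\left(0,3 + E{\left(-1,3 \right)} \right)} = 43 \cdot 41 \frac{\sqrt{-2 + 16 \cdot 0}}{4} = 1763 \frac{\sqrt{-2 + 0}}{4} = 1763 \frac{\sqrt{-2}}{4} = 1763 \frac{i \sqrt{2}}{4} = \frac{1763 i \sqrt{2}}{4}$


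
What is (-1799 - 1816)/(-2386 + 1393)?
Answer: 1205/331 ≈ 3.6405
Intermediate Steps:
(-1799 - 1816)/(-2386 + 1393) = -3615/(-993) = -3615*(-1/993) = 1205/331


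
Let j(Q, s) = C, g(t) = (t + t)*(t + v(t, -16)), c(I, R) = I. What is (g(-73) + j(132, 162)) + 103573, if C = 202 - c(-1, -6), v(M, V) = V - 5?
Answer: 117500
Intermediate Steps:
v(M, V) = -5 + V
g(t) = 2*t*(-21 + t) (g(t) = (t + t)*(t + (-5 - 16)) = (2*t)*(t - 21) = (2*t)*(-21 + t) = 2*t*(-21 + t))
C = 203 (C = 202 - 1*(-1) = 202 + 1 = 203)
j(Q, s) = 203
(g(-73) + j(132, 162)) + 103573 = (2*(-73)*(-21 - 73) + 203) + 103573 = (2*(-73)*(-94) + 203) + 103573 = (13724 + 203) + 103573 = 13927 + 103573 = 117500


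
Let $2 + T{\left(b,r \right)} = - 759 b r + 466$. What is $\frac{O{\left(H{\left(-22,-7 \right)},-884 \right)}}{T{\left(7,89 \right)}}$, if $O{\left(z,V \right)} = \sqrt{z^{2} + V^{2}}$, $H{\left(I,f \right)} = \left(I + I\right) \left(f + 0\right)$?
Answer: $- \frac{4 \sqrt{54770}}{472393} \approx -0.0019817$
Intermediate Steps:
$H{\left(I,f \right)} = 2 I f$
$T{\left(b,r \right)} = 464 - 759 b r$ ($T{\left(b,r \right)} = -2 + \left(- 759 b r + 466\right) = -2 - \left(-466 + 759 b r\right) = 464 - 759 b r$)
$O{\left(z,V \right)} = \sqrt{V^{2} + z^{2}}$
$\frac{O{\left(H{\left(-22,-7 \right)},-884 \right)}}{T{\left(7,89 \right)}} = \frac{\sqrt{\left(-884\right)^{2} + \left(2 \left(-22\right) \left(-7\right)\right)^{2}}}{464 - 5313 \cdot 89} = \frac{\sqrt{781456 + 308^{2}}}{464 - 472857} = \frac{\sqrt{781456 + 94864}}{-472393} = \sqrt{876320} \left(- \frac{1}{472393}\right) = 4 \sqrt{54770} \left(- \frac{1}{472393}\right) = - \frac{4 \sqrt{54770}}{472393}$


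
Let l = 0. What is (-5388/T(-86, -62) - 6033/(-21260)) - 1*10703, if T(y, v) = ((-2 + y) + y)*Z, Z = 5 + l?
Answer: -6594834367/616540 ≈ -10697.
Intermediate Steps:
Z = 5 (Z = 5 + 0 = 5)
T(y, v) = -10 + 10*y (T(y, v) = ((-2 + y) + y)*5 = (-2 + 2*y)*5 = -10 + 10*y)
(-5388/T(-86, -62) - 6033/(-21260)) - 1*10703 = (-5388/(-10 + 10*(-86)) - 6033/(-21260)) - 1*10703 = (-5388/(-10 - 860) - 6033*(-1/21260)) - 10703 = (-5388/(-870) + 6033/21260) - 10703 = (-5388*(-1/870) + 6033/21260) - 10703 = (898/145 + 6033/21260) - 10703 = 3993253/616540 - 10703 = -6594834367/616540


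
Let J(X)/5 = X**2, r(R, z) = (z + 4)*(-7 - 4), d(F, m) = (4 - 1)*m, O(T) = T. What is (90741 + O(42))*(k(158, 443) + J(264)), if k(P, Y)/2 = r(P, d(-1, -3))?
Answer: 31646045970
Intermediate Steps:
d(F, m) = 3*m
r(R, z) = -44 - 11*z (r(R, z) = (4 + z)*(-11) = -44 - 11*z)
k(P, Y) = 110 (k(P, Y) = 2*(-44 - 33*(-3)) = 2*(-44 - 11*(-9)) = 2*(-44 + 99) = 2*55 = 110)
J(X) = 5*X**2
(90741 + O(42))*(k(158, 443) + J(264)) = (90741 + 42)*(110 + 5*264**2) = 90783*(110 + 5*69696) = 90783*(110 + 348480) = 90783*348590 = 31646045970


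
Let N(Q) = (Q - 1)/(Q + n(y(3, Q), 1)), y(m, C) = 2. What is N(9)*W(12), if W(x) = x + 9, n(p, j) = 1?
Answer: 84/5 ≈ 16.800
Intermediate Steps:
N(Q) = (-1 + Q)/(1 + Q) (N(Q) = (Q - 1)/(Q + 1) = (-1 + Q)/(1 + Q))
W(x) = 9 + x
N(9)*W(12) = ((-1 + 9)/(1 + 9))*(9 + 12) = (8/10)*21 = ((1/10)*8)*21 = (4/5)*21 = 84/5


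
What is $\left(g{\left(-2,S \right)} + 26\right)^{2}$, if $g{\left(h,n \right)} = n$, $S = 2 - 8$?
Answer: $400$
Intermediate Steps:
$S = -6$ ($S = 2 - 8 = -6$)
$\left(g{\left(-2,S \right)} + 26\right)^{2} = \left(-6 + 26\right)^{2} = 20^{2} = 400$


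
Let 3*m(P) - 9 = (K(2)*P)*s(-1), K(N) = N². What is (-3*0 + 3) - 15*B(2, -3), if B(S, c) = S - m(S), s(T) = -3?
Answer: -102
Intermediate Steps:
m(P) = 3 - 4*P (m(P) = 3 + ((2²*P)*(-3))/3 = 3 + ((4*P)*(-3))/3 = 3 + (-12*P)/3 = 3 - 4*P)
B(S, c) = -3 + 5*S (B(S, c) = S - (3 - 4*S) = S + (-3 + 4*S) = -3 + 5*S)
(-3*0 + 3) - 15*B(2, -3) = (-3*0 + 3) - 15*(-3 + 5*2) = (0 + 3) - 15*(-3 + 10) = 3 - 15*7 = 3 - 105 = -102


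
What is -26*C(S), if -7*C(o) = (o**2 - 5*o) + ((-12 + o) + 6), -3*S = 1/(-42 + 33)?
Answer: -116506/5103 ≈ -22.831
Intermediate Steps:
S = 1/27 (S = -1/(3*(-42 + 33)) = -1/3/(-9) = -1/3*(-1/9) = 1/27 ≈ 0.037037)
C(o) = 6/7 - o**2/7 + 4*o/7 (C(o) = -((o**2 - 5*o) + ((-12 + o) + 6))/7 = -((o**2 - 5*o) + (-6 + o))/7 = -(-6 + o**2 - 4*o)/7 = 6/7 - o**2/7 + 4*o/7)
-26*C(S) = -26*(6/7 - (1/27)**2/7 + (4/7)*(1/27)) = -26*(6/7 - 1/7*1/729 + 4/189) = -26*(6/7 - 1/5103 + 4/189) = -26*4481/5103 = -116506/5103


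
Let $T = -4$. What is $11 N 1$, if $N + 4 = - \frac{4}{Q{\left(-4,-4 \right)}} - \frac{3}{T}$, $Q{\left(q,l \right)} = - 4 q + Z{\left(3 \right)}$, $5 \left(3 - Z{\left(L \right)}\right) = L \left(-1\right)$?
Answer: $- \frac{7447}{196} \approx -37.995$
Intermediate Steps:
$Z{\left(L \right)} = 3 + \frac{L}{5}$ ($Z{\left(L \right)} = 3 - \frac{L \left(-1\right)}{5} = 3 - \frac{\left(-1\right) L}{5} = 3 + \frac{L}{5}$)
$Q{\left(q,l \right)} = \frac{18}{5} - 4 q$ ($Q{\left(q,l \right)} = - 4 q + \left(3 + \frac{1}{5} \cdot 3\right) = - 4 q + \left(3 + \frac{3}{5}\right) = - 4 q + \frac{18}{5} = \frac{18}{5} - 4 q$)
$N = - \frac{677}{196}$ ($N = -4 - \left(- \frac{3}{4} + \frac{4}{\frac{18}{5} - -16}\right) = -4 - \left(- \frac{3}{4} + \frac{4}{\frac{18}{5} + 16}\right) = -4 + \left(- \frac{4}{\frac{98}{5}} + \frac{3}{4}\right) = -4 + \left(\left(-4\right) \frac{5}{98} + \frac{3}{4}\right) = -4 + \left(- \frac{10}{49} + \frac{3}{4}\right) = -4 + \frac{107}{196} = - \frac{677}{196} \approx -3.4541$)
$11 N 1 = 11 \left(- \frac{677}{196}\right) 1 = \left(- \frac{7447}{196}\right) 1 = - \frac{7447}{196}$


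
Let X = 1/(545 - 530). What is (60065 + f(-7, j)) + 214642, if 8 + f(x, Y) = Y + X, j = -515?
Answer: 4112761/15 ≈ 2.7418e+5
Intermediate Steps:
X = 1/15 ≈ 0.066667
f(x, Y) = -119/15 + Y (f(x, Y) = -8 + (Y + 1/15) = -8 + (1/15 + Y) = -119/15 + Y)
(60065 + f(-7, j)) + 214642 = (60065 + (-119/15 - 515)) + 214642 = (60065 - 7844/15) + 214642 = 893131/15 + 214642 = 4112761/15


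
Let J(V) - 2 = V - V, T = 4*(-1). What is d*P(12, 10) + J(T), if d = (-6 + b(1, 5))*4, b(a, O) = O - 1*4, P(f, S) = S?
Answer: -198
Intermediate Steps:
T = -4
J(V) = 2 (J(V) = 2 + (V - V) = 2 + 0 = 2)
b(a, O) = -4 + O (b(a, O) = O - 4 = -4 + O)
d = -20 (d = (-6 + (-4 + 5))*4 = (-6 + 1)*4 = -5*4 = -20)
d*P(12, 10) + J(T) = -20*10 + 2 = -200 + 2 = -198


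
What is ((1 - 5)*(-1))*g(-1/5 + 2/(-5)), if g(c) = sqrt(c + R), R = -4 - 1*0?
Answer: 4*I*sqrt(115)/5 ≈ 8.579*I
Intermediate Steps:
R = -4 (R = -4 + 0 = -4)
g(c) = sqrt(-4 + c) (g(c) = sqrt(c - 4) = sqrt(-4 + c))
((1 - 5)*(-1))*g(-1/5 + 2/(-5)) = ((1 - 5)*(-1))*sqrt(-4 + (-1/5 + 2/(-5))) = (-4*(-1))*sqrt(-4 + (-1*1/5 + 2*(-1/5))) = 4*sqrt(-4 + (-1/5 - 2/5)) = 4*sqrt(-4 - 3/5) = 4*sqrt(-23/5) = 4*(I*sqrt(115)/5) = 4*I*sqrt(115)/5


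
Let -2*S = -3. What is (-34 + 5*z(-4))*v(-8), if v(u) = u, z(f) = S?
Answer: 212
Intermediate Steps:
S = 3/2 (S = -1/2*(-3) = 3/2 ≈ 1.5000)
z(f) = 3/2
(-34 + 5*z(-4))*v(-8) = (-34 + 5*(3/2))*(-8) = (-34 + 15/2)*(-8) = -53/2*(-8) = 212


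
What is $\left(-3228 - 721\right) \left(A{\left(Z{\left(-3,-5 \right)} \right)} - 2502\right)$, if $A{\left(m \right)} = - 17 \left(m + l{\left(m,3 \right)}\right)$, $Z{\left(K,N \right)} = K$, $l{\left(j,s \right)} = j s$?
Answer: $9074802$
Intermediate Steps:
$A{\left(m \right)} = - 68 m$ ($A{\left(m \right)} = - 17 \left(m + m 3\right) = - 17 \left(m + 3 m\right) = - 17 \cdot 4 m = - 68 m$)
$\left(-3228 - 721\right) \left(A{\left(Z{\left(-3,-5 \right)} \right)} - 2502\right) = \left(-3228 - 721\right) \left(\left(-68\right) \left(-3\right) - 2502\right) = - 3949 \left(204 - 2502\right) = \left(-3949\right) \left(-2298\right) = 9074802$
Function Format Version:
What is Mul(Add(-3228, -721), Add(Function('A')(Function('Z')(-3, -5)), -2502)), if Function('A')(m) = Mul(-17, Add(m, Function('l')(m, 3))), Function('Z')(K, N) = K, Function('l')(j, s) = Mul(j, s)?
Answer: 9074802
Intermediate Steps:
Function('A')(m) = Mul(-68, m) (Function('A')(m) = Mul(-17, Add(m, Mul(m, 3))) = Mul(-17, Add(m, Mul(3, m))) = Mul(-17, Mul(4, m)) = Mul(-68, m))
Mul(Add(-3228, -721), Add(Function('A')(Function('Z')(-3, -5)), -2502)) = Mul(Add(-3228, -721), Add(Mul(-68, -3), -2502)) = Mul(-3949, Add(204, -2502)) = Mul(-3949, -2298) = 9074802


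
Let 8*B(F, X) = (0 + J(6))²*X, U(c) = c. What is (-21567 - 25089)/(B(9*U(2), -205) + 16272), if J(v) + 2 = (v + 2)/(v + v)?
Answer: -209952/73019 ≈ -2.8753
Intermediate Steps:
J(v) = -2 + (2 + v)/(2*v) (J(v) = -2 + (v + 2)/(v + v) = -2 + (2 + v)/((2*v)) = -2 + (2 + v)*(1/(2*v)) = -2 + (2 + v)/(2*v))
B(F, X) = 2*X/9 (B(F, X) = ((0 + (-3/2 + 1/6))²*X)/8 = ((0 + (-3/2 + ⅙))²*X)/8 = ((0 - 4/3)²*X)/8 = ((-4/3)²*X)/8 = (16*X/9)/8 = 2*X/9)
(-21567 - 25089)/(B(9*U(2), -205) + 16272) = (-21567 - 25089)/((2/9)*(-205) + 16272) = -46656/(-410/9 + 16272) = -46656/146038/9 = -46656*9/146038 = -209952/73019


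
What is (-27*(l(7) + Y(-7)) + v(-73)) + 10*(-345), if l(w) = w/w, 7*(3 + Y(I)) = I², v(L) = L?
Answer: -3658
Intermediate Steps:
Y(I) = -3 + I²/7
l(w) = 1
(-27*(l(7) + Y(-7)) + v(-73)) + 10*(-345) = (-27*(1 + (-3 + (⅐)*(-7)²)) - 73) + 10*(-345) = (-27*(1 + (-3 + (⅐)*49)) - 73) - 3450 = (-27*(1 + (-3 + 7)) - 73) - 3450 = (-27*(1 + 4) - 73) - 3450 = (-27*5 - 73) - 3450 = (-135 - 73) - 3450 = -208 - 3450 = -3658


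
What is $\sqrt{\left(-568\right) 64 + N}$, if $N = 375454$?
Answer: $3 \sqrt{37678} \approx 582.32$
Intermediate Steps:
$\sqrt{\left(-568\right) 64 + N} = \sqrt{\left(-568\right) 64 + 375454} = \sqrt{-36352 + 375454} = \sqrt{339102} = 3 \sqrt{37678}$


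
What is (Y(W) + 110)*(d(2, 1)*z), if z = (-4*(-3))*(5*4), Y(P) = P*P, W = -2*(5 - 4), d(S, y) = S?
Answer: 54720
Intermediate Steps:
W = -2 (W = -2*1 = -2)
Y(P) = P²
z = 240 (z = 12*20 = 240)
(Y(W) + 110)*(d(2, 1)*z) = ((-2)² + 110)*(2*240) = (4 + 110)*480 = 114*480 = 54720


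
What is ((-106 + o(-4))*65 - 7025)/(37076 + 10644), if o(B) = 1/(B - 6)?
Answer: -27843/95440 ≈ -0.29173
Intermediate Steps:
o(B) = 1/(-6 + B)
((-106 + o(-4))*65 - 7025)/(37076 + 10644) = ((-106 + 1/(-6 - 4))*65 - 7025)/(37076 + 10644) = ((-106 + 1/(-10))*65 - 7025)/47720 = ((-106 - ⅒)*65 - 7025)*(1/47720) = (-1061/10*65 - 7025)*(1/47720) = (-13793/2 - 7025)*(1/47720) = -27843/2*1/47720 = -27843/95440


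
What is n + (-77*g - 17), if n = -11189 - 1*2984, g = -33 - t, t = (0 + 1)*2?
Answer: -11495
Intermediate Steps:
t = 2 (t = 1*2 = 2)
g = -35 (g = -33 - 1*2 = -33 - 2 = -35)
n = -14173 (n = -11189 - 2984 = -14173)
n + (-77*g - 17) = -14173 + (-77*(-35) - 17) = -14173 + (2695 - 17) = -14173 + 2678 = -11495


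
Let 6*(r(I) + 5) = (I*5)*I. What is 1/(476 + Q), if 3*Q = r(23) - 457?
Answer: 18/8441 ≈ 0.0021324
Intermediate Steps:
r(I) = -5 + 5*I**2/6 (r(I) = -5 + ((I*5)*I)/6 = -5 + ((5*I)*I)/6 = -5 + (5*I**2)/6 = -5 + 5*I**2/6)
Q = -127/18 (Q = ((-5 + (5/6)*23**2) - 457)/3 = ((-5 + (5/6)*529) - 457)/3 = ((-5 + 2645/6) - 457)/3 = (2615/6 - 457)/3 = (1/3)*(-127/6) = -127/18 ≈ -7.0556)
1/(476 + Q) = 1/(476 - 127/18) = 1/(8441/18) = 18/8441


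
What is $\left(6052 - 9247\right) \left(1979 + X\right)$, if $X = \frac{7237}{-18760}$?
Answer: $- \frac{23718915117}{3752} \approx -6.3217 \cdot 10^{6}$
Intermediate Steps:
$X = - \frac{7237}{18760}$ ($X = 7237 \left(- \frac{1}{18760}\right) = - \frac{7237}{18760} \approx -0.38577$)
$\left(6052 - 9247\right) \left(1979 + X\right) = \left(6052 - 9247\right) \left(1979 - \frac{7237}{18760}\right) = \left(-3195\right) \frac{37118803}{18760} = - \frac{23718915117}{3752}$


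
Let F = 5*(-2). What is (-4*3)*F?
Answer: 120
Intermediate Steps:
F = -10
(-4*3)*F = -4*3*(-10) = -12*(-10) = 120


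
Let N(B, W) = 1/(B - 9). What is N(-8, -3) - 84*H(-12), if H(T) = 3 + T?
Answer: 12851/17 ≈ 755.94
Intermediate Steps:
N(B, W) = 1/(-9 + B)
N(-8, -3) - 84*H(-12) = 1/(-9 - 8) - 84*(3 - 12) = 1/(-17) - 84*(-9) = -1/17 + 756 = 12851/17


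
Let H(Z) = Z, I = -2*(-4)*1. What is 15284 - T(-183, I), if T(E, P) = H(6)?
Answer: 15278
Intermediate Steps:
I = 8 (I = 8*1 = 8)
T(E, P) = 6
15284 - T(-183, I) = 15284 - 1*6 = 15284 - 6 = 15278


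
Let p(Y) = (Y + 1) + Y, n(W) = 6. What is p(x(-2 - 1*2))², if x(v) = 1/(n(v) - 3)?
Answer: 25/9 ≈ 2.7778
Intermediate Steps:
x(v) = ⅓ (x(v) = 1/(6 - 3) = 1/3 = ⅓)
p(Y) = 1 + 2*Y (p(Y) = (1 + Y) + Y = 1 + 2*Y)
p(x(-2 - 1*2))² = (1 + 2*(⅓))² = (1 + ⅔)² = (5/3)² = 25/9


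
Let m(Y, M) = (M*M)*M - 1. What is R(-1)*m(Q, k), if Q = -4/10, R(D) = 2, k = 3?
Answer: 52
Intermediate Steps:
Q = -⅖ (Q = -4*⅒ = -⅖ ≈ -0.40000)
m(Y, M) = -1 + M³ (m(Y, M) = M²*M - 1 = M³ - 1 = -1 + M³)
R(-1)*m(Q, k) = 2*(-1 + 3³) = 2*(-1 + 27) = 2*26 = 52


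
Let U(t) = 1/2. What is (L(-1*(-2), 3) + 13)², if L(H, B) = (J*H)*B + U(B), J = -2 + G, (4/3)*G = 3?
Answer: 225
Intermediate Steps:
G = 9/4 (G = (¾)*3 = 9/4 ≈ 2.2500)
U(t) = ½
J = ¼ (J = -2 + 9/4 = ¼ ≈ 0.25000)
L(H, B) = ½ + B*H/4 (L(H, B) = (H/4)*B + ½ = B*H/4 + ½ = ½ + B*H/4)
(L(-1*(-2), 3) + 13)² = ((½ + (¼)*3*(-1*(-2))) + 13)² = ((½ + (¼)*3*2) + 13)² = ((½ + 3/2) + 13)² = (2 + 13)² = 15² = 225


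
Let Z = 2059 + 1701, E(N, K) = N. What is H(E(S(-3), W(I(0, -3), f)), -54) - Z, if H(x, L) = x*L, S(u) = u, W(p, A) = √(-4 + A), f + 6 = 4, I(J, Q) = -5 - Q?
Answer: -3598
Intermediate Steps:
f = -2 (f = -6 + 4 = -2)
Z = 3760
H(x, L) = L*x
H(E(S(-3), W(I(0, -3), f)), -54) - Z = -54*(-3) - 1*3760 = 162 - 3760 = -3598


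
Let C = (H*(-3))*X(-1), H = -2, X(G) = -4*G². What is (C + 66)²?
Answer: 1764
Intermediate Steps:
C = -24 (C = (-2*(-3))*(-4*(-1)²) = 6*(-4*1) = 6*(-4) = -24)
(C + 66)² = (-24 + 66)² = 42² = 1764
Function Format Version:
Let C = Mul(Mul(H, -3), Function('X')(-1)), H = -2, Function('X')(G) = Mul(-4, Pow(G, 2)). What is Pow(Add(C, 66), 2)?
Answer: 1764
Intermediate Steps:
C = -24 (C = Mul(Mul(-2, -3), Mul(-4, Pow(-1, 2))) = Mul(6, Mul(-4, 1)) = Mul(6, -4) = -24)
Pow(Add(C, 66), 2) = Pow(Add(-24, 66), 2) = Pow(42, 2) = 1764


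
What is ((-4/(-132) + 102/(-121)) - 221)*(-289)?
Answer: 23269702/363 ≈ 64104.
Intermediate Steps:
((-4/(-132) + 102/(-121)) - 221)*(-289) = ((-4*(-1/132) + 102*(-1/121)) - 221)*(-289) = ((1/33 - 102/121) - 221)*(-289) = (-295/363 - 221)*(-289) = -80518/363*(-289) = 23269702/363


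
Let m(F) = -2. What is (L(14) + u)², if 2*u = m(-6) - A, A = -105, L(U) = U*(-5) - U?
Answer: 4225/4 ≈ 1056.3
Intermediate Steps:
L(U) = -6*U (L(U) = -5*U - U = -6*U)
u = 103/2 (u = (-2 - 1*(-105))/2 = (-2 + 105)/2 = (½)*103 = 103/2 ≈ 51.500)
(L(14) + u)² = (-6*14 + 103/2)² = (-84 + 103/2)² = (-65/2)² = 4225/4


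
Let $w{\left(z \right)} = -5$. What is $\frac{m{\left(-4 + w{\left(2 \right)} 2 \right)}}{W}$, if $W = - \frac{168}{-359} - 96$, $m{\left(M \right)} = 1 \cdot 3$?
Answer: $- \frac{359}{11432} \approx -0.031403$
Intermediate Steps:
$m{\left(M \right)} = 3$
$W = - \frac{34296}{359}$ ($W = \left(-168\right) \left(- \frac{1}{359}\right) - 96 = \frac{168}{359} - 96 = - \frac{34296}{359} \approx -95.532$)
$\frac{m{\left(-4 + w{\left(2 \right)} 2 \right)}}{W} = \frac{1}{- \frac{34296}{359}} \cdot 3 = \left(- \frac{359}{34296}\right) 3 = - \frac{359}{11432}$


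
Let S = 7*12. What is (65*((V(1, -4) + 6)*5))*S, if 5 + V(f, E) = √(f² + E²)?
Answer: 27300 + 27300*√17 ≈ 1.3986e+5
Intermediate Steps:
V(f, E) = -5 + √(E² + f²) (V(f, E) = -5 + √(f² + E²) = -5 + √(E² + f²))
S = 84
(65*((V(1, -4) + 6)*5))*S = (65*(((-5 + √((-4)² + 1²)) + 6)*5))*84 = (65*(((-5 + √(16 + 1)) + 6)*5))*84 = (65*(((-5 + √17) + 6)*5))*84 = (65*((1 + √17)*5))*84 = (65*(5 + 5*√17))*84 = (325 + 325*√17)*84 = 27300 + 27300*√17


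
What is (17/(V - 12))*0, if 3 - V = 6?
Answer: 0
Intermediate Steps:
V = -3 (V = 3 - 1*6 = 3 - 6 = -3)
(17/(V - 12))*0 = (17/(-3 - 12))*0 = (17/(-15))*0 = -1/15*17*0 = -17/15*0 = 0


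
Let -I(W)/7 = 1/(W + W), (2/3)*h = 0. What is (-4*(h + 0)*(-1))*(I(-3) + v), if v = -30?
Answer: 0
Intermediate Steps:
h = 0 (h = (3/2)*0 = 0)
I(W) = -7/(2*W) (I(W) = -7/(W + W) = -7*1/(2*W) = -7/(2*W))
(-4*(h + 0)*(-1))*(I(-3) + v) = (-4*(0 + 0)*(-1))*(-7/2/(-3) - 30) = (-4*0*(-1))*(-7/2*(-1/3) - 30) = (-1*0*(-1))*(7/6 - 30) = (0*(-1))*(-173/6) = 0*(-173/6) = 0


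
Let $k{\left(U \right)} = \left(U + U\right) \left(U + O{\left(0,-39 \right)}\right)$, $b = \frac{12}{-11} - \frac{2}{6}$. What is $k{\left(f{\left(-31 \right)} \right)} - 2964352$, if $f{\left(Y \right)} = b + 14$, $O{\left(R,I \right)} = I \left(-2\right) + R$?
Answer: $- \frac{3225698458}{1089} \approx -2.9621 \cdot 10^{6}$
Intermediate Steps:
$O{\left(R,I \right)} = R - 2 I$ ($O{\left(R,I \right)} = - 2 I + R = R - 2 I$)
$b = - \frac{47}{33}$ ($b = 12 \left(- \frac{1}{11}\right) - \frac{1}{3} = - \frac{12}{11} - \frac{1}{3} = - \frac{47}{33} \approx -1.4242$)
$f{\left(Y \right)} = \frac{415}{33}$ ($f{\left(Y \right)} = - \frac{47}{33} + 14 = \frac{415}{33}$)
$k{\left(U \right)} = 2 U \left(78 + U\right)$ ($k{\left(U \right)} = \left(U + U\right) \left(U + \left(0 - -78\right)\right) = 2 U \left(U + \left(0 + 78\right)\right) = 2 U \left(U + 78\right) = 2 U \left(78 + U\right)$)
$k{\left(f{\left(-31 \right)} \right)} - 2964352 = 2 \cdot \frac{415}{33} \left(78 + \frac{415}{33}\right) - 2964352 = 2 \cdot \frac{415}{33} \cdot \frac{2989}{33} - 2964352 = \frac{2480870}{1089} - 2964352 = - \frac{3225698458}{1089}$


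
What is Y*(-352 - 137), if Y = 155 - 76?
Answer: -38631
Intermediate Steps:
Y = 79
Y*(-352 - 137) = 79*(-352 - 137) = 79*(-489) = -38631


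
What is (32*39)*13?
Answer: 16224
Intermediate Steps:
(32*39)*13 = 1248*13 = 16224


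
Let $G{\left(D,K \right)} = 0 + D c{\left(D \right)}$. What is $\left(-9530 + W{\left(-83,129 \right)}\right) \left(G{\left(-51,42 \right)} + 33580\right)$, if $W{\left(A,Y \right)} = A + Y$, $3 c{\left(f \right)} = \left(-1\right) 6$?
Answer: $-319440088$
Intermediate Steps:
$c{\left(f \right)} = -2$ ($c{\left(f \right)} = \frac{\left(-1\right) 6}{3} = \frac{1}{3} \left(-6\right) = -2$)
$G{\left(D,K \right)} = - 2 D$ ($G{\left(D,K \right)} = 0 + D \left(-2\right) = 0 - 2 D = - 2 D$)
$\left(-9530 + W{\left(-83,129 \right)}\right) \left(G{\left(-51,42 \right)} + 33580\right) = \left(-9530 + \left(-83 + 129\right)\right) \left(\left(-2\right) \left(-51\right) + 33580\right) = \left(-9530 + 46\right) \left(102 + 33580\right) = \left(-9484\right) 33682 = -319440088$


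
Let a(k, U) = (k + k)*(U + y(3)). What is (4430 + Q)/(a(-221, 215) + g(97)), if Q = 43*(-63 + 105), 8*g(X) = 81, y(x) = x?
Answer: -49888/770767 ≈ -0.064725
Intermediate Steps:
g(X) = 81/8 (g(X) = (⅛)*81 = 81/8)
Q = 1806 (Q = 43*42 = 1806)
a(k, U) = 2*k*(3 + U) (a(k, U) = (k + k)*(U + 3) = (2*k)*(3 + U) = 2*k*(3 + U))
(4430 + Q)/(a(-221, 215) + g(97)) = (4430 + 1806)/(2*(-221)*(3 + 215) + 81/8) = 6236/(2*(-221)*218 + 81/8) = 6236/(-96356 + 81/8) = 6236/(-770767/8) = 6236*(-8/770767) = -49888/770767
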